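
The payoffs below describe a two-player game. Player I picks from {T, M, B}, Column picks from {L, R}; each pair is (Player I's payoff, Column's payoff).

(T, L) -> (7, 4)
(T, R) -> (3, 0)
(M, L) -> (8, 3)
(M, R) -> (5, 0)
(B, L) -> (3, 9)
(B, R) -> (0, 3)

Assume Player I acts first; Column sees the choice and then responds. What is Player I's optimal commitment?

Work backward from Column's decision.
- T: BR = L, leader payoff 7.
- M: BR = L, leader payoff 8.
- B: BR = L, leader payoff 3.
Maximizing over 7, 8, 3, Player I chooses M. Subgame-perfect outcome: (M, L) with payoffs (8, 3).

M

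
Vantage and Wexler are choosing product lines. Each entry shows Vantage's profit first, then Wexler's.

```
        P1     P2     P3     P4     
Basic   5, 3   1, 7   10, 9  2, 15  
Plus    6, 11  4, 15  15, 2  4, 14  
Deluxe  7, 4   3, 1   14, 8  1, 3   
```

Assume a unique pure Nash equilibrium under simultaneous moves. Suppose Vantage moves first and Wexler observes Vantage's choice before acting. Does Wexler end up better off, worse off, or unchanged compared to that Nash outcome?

Backward induction with Vantage moving first.
- Basic: Wexler compares 3, 7, 9, 15 and picks P4; Vantage would get 2.
- Plus: Wexler compares 11, 15, 2, 14 and picks P2; Vantage would get 4.
- Deluxe: Wexler compares 4, 1, 8, 3 and picks P3; Vantage would get 14.
Among 2, 4, 14, the best is 14 at Deluxe. Subgame-perfect outcome: (Deluxe, P3) with payoffs (14, 8).
For the simultaneous game, intersect best replies.
Vantage's best replies: P1→Deluxe; P2→Plus; P3→Plus; P4→Plus.
Wexler's best replies: Basic→P4; Plus→P2; Deluxe→P3.
The unique mutual best reply is (Plus, P2), giving (4, 15).
Wexler earns 8 sequentially versus 15 at the Nash outcome: worse off.

worse off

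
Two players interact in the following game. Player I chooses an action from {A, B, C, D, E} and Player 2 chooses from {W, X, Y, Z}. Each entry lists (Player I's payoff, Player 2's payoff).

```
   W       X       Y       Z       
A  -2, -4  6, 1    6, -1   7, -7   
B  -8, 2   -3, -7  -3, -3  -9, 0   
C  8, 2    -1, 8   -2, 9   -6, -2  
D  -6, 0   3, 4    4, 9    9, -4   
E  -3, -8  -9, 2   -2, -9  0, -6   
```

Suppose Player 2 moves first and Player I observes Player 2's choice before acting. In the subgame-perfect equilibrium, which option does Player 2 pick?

W

Work backward from Player I's decision.
- W: BR = C, leader payoff 2.
- X: BR = A, leader payoff 1.
- Y: BR = A, leader payoff -1.
- Z: BR = D, leader payoff -4.
Among 2, 1, -1, -4, the best is 2 at W. Subgame-perfect outcome: (C, W) with payoffs (8, 2).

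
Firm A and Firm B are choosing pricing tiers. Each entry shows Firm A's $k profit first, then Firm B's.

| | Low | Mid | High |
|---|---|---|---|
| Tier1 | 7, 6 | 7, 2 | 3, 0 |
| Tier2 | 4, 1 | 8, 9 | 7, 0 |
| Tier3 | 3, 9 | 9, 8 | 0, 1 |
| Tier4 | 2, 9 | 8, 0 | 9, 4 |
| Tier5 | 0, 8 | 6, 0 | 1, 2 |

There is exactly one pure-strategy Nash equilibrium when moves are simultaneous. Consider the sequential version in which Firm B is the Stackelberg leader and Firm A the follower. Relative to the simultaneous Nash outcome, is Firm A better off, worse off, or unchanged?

better off

Backward induction with Firm B moving first.
- Low → Firm A plays Tier1 (best of 7, 4, 3, 2, 0); Firm B gets 6.
- Mid → Firm A plays Tier3 (best of 7, 8, 9, 8, 6); Firm B gets 8.
- High → Firm A plays Tier4 (best of 3, 7, 0, 9, 1); Firm B gets 4.
Among 6, 8, 4, the best is 8 at Mid. Subgame-perfect outcome: (Tier3, Mid) with payoffs (9, 8).
Under simultaneous play:
Firm A's best replies: Low→Tier1; Mid→Tier3; High→Tier4.
Firm B's best replies: Tier1→Low; Tier2→Mid; Tier3→Low; Tier4→Low; Tier5→Low.
Only (Tier1, Low) has each player best-responding; Nash payoffs (7, 6).
Firm A earns 9 sequentially versus 7 at the Nash outcome: better off.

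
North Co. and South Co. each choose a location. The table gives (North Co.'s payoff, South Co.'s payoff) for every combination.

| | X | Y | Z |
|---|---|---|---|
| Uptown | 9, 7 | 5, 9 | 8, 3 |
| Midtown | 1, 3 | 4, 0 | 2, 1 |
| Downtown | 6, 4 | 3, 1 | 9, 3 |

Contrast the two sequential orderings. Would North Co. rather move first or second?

first

If North Co. leads: South Co.'s best replies are Uptown→Y, Midtown→X, Downtown→X; North Co.'s induced payoffs 5, 1, 6; outcome (Downtown, X), payoffs (6, 4).
If South Co. leads: North Co.'s best replies are X→Uptown, Y→Uptown, Z→Downtown; South Co.'s induced payoffs 7, 9, 3; outcome (Uptown, Y), payoffs (5, 9).
North Co. gets 6 moving first and 5 moving second, so North Co. prefers to move first.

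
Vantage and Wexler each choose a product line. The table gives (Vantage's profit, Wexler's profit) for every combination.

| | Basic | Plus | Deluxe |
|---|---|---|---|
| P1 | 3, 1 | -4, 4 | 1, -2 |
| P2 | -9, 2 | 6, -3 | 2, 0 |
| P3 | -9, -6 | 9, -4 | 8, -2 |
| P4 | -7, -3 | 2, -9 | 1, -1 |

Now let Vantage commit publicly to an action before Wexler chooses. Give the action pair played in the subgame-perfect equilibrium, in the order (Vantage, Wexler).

Backward induction with Vantage moving first.
- P1 → Wexler plays Plus (best of 1, 4, -2); Vantage gets -4.
- P2 → Wexler plays Basic (best of 2, -3, 0); Vantage gets -9.
- P3 → Wexler plays Deluxe (best of -6, -4, -2); Vantage gets 8.
- P4 → Wexler plays Deluxe (best of -3, -9, -1); Vantage gets 1.
Among -4, -9, 8, 1, the best is 8 at P3. Subgame-perfect outcome: (P3, Deluxe) with payoffs (8, -2).

(P3, Deluxe)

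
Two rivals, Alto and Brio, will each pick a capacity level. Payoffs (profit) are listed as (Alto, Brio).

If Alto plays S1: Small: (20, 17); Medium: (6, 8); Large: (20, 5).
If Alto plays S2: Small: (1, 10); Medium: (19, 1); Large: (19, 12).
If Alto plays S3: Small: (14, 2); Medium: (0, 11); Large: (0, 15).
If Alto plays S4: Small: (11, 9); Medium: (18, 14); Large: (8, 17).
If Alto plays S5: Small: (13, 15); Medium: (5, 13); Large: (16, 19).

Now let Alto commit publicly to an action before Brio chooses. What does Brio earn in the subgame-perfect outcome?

Backward induction with Alto moving first.
- S1: Brio compares 17, 8, 5 and picks Small; Alto would get 20.
- S2: Brio compares 10, 1, 12 and picks Large; Alto would get 19.
- S3: Brio compares 2, 11, 15 and picks Large; Alto would get 0.
- S4: Brio compares 9, 14, 17 and picks Large; Alto would get 8.
- S5: Brio compares 15, 13, 19 and picks Large; Alto would get 16.
Maximizing over 20, 19, 0, 8, 16, Alto chooses S1. Subgame-perfect outcome: (S1, Small) with payoffs (20, 17).

17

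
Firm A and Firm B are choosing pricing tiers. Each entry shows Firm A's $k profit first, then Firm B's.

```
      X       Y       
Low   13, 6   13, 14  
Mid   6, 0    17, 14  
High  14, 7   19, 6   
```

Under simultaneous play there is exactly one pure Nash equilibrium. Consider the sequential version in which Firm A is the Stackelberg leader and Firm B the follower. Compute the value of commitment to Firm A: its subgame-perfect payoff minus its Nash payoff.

3

Solve by backward induction (Firm A leads).
- Low: Firm B compares 6, 14 and picks Y; Firm A would get 13.
- Mid: Firm B compares 0, 14 and picks Y; Firm A would get 17.
- High: Firm B compares 7, 6 and picks X; Firm A would get 14.
Firm A's induced payoffs are 13, 17, 14, so Firm A commits to Mid. Subgame-perfect outcome: (Mid, Y) with payoffs (17, 14).
Now find the simultaneous Nash equilibrium.
Firm A's best replies: X→High; Y→High.
Firm B's best replies: Low→Y; Mid→Y; High→X.
The unique mutual best reply is (High, X), giving (14, 7).
Firm A's commitment gain: 17 − 14 = 3.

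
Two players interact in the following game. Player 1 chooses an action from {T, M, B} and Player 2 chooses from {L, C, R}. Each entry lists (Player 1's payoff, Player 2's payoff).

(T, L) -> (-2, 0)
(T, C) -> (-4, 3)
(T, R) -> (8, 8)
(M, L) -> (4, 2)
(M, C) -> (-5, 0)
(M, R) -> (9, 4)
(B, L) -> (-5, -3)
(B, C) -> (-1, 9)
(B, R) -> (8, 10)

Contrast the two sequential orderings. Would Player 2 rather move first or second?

first

If Player 1 leads: Player 2's best replies are T→R, M→R, B→R; Player 1's induced payoffs 8, 9, 8; outcome (M, R), payoffs (9, 4).
If Player 2 leads: Player 1's best replies are L→M, C→B, R→M; Player 2's induced payoffs 2, 9, 4; outcome (B, C), payoffs (-1, 9).
Player 2 gets 9 moving first and 4 moving second, so Player 2 prefers to move first.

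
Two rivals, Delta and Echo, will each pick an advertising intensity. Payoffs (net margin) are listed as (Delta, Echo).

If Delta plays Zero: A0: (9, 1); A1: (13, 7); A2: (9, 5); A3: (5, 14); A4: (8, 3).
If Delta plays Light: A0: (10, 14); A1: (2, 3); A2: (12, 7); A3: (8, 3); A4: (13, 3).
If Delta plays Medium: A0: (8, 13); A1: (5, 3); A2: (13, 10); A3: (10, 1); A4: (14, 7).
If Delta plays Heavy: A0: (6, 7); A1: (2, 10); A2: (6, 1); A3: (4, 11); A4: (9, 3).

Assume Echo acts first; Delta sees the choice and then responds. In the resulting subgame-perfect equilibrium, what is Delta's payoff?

Work backward from Delta's decision.
- A0: BR = Light, leader payoff 14.
- A1: BR = Zero, leader payoff 7.
- A2: BR = Medium, leader payoff 10.
- A3: BR = Medium, leader payoff 1.
- A4: BR = Medium, leader payoff 7.
Echo's induced payoffs are 14, 7, 10, 1, 7, so Echo commits to A0. Subgame-perfect outcome: (Light, A0) with payoffs (10, 14).

10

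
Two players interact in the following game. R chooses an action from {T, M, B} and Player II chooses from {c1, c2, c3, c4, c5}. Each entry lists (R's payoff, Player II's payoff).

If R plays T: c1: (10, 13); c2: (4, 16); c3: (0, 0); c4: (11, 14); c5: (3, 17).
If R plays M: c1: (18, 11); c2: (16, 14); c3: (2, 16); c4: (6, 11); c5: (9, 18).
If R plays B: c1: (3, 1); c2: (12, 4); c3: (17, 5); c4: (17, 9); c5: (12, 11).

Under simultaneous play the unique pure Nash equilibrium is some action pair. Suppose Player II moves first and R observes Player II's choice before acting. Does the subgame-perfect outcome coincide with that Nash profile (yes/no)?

Solve by backward induction (Player II leads).
- c1: R compares 10, 18, 3 and picks M; Player II would get 11.
- c2: R compares 4, 16, 12 and picks M; Player II would get 14.
- c3: R compares 0, 2, 17 and picks B; Player II would get 5.
- c4: R compares 11, 6, 17 and picks B; Player II would get 9.
- c5: R compares 3, 9, 12 and picks B; Player II would get 11.
Player II's induced payoffs are 11, 14, 5, 9, 11, so Player II commits to c2. Subgame-perfect outcome: (M, c2) with payoffs (16, 14).
Now find the simultaneous Nash equilibrium.
R's best replies: c1→M; c2→M; c3→B; c4→B; c5→B.
Player II's best replies: T→c5; M→c5; B→c5.
Only (B, c5) has each player best-responding; Nash payoffs (12, 11).
Sequential outcome (M, c2) differs from the Nash profile (B, c5).

no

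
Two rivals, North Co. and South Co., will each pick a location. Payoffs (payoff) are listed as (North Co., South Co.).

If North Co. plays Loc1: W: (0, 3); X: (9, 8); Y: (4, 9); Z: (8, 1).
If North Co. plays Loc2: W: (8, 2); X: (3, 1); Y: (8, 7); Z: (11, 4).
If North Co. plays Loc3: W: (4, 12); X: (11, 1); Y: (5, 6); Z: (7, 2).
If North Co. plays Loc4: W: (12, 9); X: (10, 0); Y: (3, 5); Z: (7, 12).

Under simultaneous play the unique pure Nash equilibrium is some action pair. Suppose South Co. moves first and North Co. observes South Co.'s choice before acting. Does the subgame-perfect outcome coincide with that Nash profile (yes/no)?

no

Backward induction with South Co. moving first.
- W → North Co. plays Loc4 (best of 0, 8, 4, 12); South Co. gets 9.
- X → North Co. plays Loc3 (best of 9, 3, 11, 10); South Co. gets 1.
- Y → North Co. plays Loc2 (best of 4, 8, 5, 3); South Co. gets 7.
- Z → North Co. plays Loc2 (best of 8, 11, 7, 7); South Co. gets 4.
Maximizing over 9, 1, 7, 4, South Co. chooses W. Subgame-perfect outcome: (Loc4, W) with payoffs (12, 9).
For the simultaneous game, intersect best replies.
North Co.'s best replies: W→Loc4; X→Loc3; Y→Loc2; Z→Loc2.
South Co.'s best replies: Loc1→Y; Loc2→Y; Loc3→W; Loc4→Z.
Only (Loc2, Y) has each player best-responding; Nash payoffs (8, 7).
Sequential outcome (Loc4, W) differs from the Nash profile (Loc2, Y).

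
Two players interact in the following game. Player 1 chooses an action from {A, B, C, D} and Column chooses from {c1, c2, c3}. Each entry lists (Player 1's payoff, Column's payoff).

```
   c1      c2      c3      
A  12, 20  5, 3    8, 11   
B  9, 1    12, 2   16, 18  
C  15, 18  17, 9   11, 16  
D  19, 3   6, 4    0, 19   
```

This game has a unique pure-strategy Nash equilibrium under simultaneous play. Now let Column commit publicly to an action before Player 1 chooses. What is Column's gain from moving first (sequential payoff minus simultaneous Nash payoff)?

Solve by backward induction (Column leads).
- c1 → Player 1 plays D (best of 12, 9, 15, 19); Column gets 3.
- c2 → Player 1 plays C (best of 5, 12, 17, 6); Column gets 9.
- c3 → Player 1 plays B (best of 8, 16, 11, 0); Column gets 18.
Maximizing over 3, 9, 18, Column chooses c3. Subgame-perfect outcome: (B, c3) with payoffs (16, 18).
For the simultaneous game, intersect best replies.
Player 1's best replies: c1→D; c2→C; c3→B.
Column's best replies: A→c1; B→c3; C→c1; D→c3.
Only (B, c3) has each player best-responding; Nash payoffs (16, 18).
Column's commitment gain: 18 − 18 = 0.

0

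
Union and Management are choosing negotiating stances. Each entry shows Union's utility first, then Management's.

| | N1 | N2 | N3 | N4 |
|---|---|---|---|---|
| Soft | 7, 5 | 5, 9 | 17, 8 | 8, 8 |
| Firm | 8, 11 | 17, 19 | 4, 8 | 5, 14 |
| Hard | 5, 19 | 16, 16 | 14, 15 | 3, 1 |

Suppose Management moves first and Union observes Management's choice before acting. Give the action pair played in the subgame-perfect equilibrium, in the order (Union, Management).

Union best-responds to each possible Management move:
- N1: BR = Firm, leader payoff 11.
- N2: BR = Firm, leader payoff 19.
- N3: BR = Soft, leader payoff 8.
- N4: BR = Soft, leader payoff 8.
Among 11, 19, 8, 8, the best is 19 at N2. Subgame-perfect outcome: (Firm, N2) with payoffs (17, 19).

(Firm, N2)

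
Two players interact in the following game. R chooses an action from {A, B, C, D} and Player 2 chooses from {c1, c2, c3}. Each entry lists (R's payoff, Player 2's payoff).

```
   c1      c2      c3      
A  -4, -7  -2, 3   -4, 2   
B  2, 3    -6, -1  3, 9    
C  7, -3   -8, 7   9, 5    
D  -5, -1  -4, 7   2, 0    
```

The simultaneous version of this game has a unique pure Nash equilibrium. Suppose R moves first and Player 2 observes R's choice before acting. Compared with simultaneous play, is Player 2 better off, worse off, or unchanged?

better off

Player 2 best-responds to each possible R move:
- A: Player 2 compares -7, 3, 2 and picks c2; R would get -2.
- B: Player 2 compares 3, -1, 9 and picks c3; R would get 3.
- C: Player 2 compares -3, 7, 5 and picks c2; R would get -8.
- D: Player 2 compares -1, 7, 0 and picks c2; R would get -4.
Among -2, 3, -8, -4, the best is 3 at B. Subgame-perfect outcome: (B, c3) with payoffs (3, 9).
For the simultaneous game, intersect best replies.
R's best replies: c1→C; c2→A; c3→C.
Player 2's best replies: A→c2; B→c3; C→c2; D→c2.
Only (A, c2) has each player best-responding; Nash payoffs (-2, 3).
Player 2 earns 9 sequentially versus 3 at the Nash outcome: better off.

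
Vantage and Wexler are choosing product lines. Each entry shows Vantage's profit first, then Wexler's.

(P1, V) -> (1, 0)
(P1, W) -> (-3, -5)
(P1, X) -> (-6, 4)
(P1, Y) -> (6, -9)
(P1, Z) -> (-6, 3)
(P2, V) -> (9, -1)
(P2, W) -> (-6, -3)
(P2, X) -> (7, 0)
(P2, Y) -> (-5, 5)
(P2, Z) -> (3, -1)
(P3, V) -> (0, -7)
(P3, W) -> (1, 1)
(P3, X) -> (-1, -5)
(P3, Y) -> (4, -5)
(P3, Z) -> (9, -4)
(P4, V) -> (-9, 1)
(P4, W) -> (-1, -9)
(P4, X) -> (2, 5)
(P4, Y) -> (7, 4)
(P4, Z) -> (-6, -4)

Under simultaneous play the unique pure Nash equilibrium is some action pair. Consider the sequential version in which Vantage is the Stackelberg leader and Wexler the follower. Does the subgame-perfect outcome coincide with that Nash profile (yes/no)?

Backward induction with Vantage moving first.
- P1: BR = X, leader payoff -6.
- P2: BR = Y, leader payoff -5.
- P3: BR = W, leader payoff 1.
- P4: BR = X, leader payoff 2.
Maximizing over -6, -5, 1, 2, Vantage chooses P4. Subgame-perfect outcome: (P4, X) with payoffs (2, 5).
For the simultaneous game, intersect best replies.
Vantage's best replies: V→P2; W→P3; X→P2; Y→P4; Z→P3.
Wexler's best replies: P1→X; P2→Y; P3→W; P4→X.
Only (P3, W) has each player best-responding; Nash payoffs (1, 1).
Sequential outcome (P4, X) differs from the Nash profile (P3, W).

no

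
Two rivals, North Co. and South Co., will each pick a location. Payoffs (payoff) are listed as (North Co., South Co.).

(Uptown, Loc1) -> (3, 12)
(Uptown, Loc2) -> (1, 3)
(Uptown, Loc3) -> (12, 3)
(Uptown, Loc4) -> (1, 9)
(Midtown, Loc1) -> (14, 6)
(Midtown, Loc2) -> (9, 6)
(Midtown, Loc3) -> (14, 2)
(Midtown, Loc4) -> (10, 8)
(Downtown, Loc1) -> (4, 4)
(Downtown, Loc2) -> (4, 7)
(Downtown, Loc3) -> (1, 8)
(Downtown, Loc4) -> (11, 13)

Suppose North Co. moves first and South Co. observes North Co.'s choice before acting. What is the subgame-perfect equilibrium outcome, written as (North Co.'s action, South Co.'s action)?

(Downtown, Loc4)

Backward induction with North Co. moving first.
- Uptown: BR = Loc1, leader payoff 3.
- Midtown: BR = Loc4, leader payoff 10.
- Downtown: BR = Loc4, leader payoff 11.
Among 3, 10, 11, the best is 11 at Downtown. Subgame-perfect outcome: (Downtown, Loc4) with payoffs (11, 13).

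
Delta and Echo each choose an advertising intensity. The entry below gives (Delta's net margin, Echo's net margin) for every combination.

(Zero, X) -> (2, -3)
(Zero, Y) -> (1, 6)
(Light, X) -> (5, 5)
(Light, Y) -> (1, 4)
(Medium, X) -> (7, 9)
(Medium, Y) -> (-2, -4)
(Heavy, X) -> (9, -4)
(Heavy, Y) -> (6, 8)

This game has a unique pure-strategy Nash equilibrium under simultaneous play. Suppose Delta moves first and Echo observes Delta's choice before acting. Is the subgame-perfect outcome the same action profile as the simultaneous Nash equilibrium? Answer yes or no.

Backward induction with Delta moving first.
- Zero → Echo plays Y (best of -3, 6); Delta gets 1.
- Light → Echo plays X (best of 5, 4); Delta gets 5.
- Medium → Echo plays X (best of 9, -4); Delta gets 7.
- Heavy → Echo plays Y (best of -4, 8); Delta gets 6.
Among 1, 5, 7, 6, the best is 7 at Medium. Subgame-perfect outcome: (Medium, X) with payoffs (7, 9).
Now find the simultaneous Nash equilibrium.
Delta's best replies: X→Heavy; Y→Heavy.
Echo's best replies: Zero→Y; Light→X; Medium→X; Heavy→Y.
Only (Heavy, Y) has each player best-responding; Nash payoffs (6, 8).
Sequential outcome (Medium, X) differs from the Nash profile (Heavy, Y).

no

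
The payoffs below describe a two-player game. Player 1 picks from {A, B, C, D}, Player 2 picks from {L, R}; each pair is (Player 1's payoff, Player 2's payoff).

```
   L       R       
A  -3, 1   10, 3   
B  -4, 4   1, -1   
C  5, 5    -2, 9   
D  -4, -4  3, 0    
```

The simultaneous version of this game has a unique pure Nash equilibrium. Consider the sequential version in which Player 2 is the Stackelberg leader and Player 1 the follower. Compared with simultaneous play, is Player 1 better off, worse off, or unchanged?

worse off

Backward induction with Player 2 moving first.
- L → Player 1 plays C (best of -3, -4, 5, -4); Player 2 gets 5.
- R → Player 1 plays A (best of 10, 1, -2, 3); Player 2 gets 3.
Maximizing over 5, 3, Player 2 chooses L. Subgame-perfect outcome: (C, L) with payoffs (5, 5).
Now find the simultaneous Nash equilibrium.
Player 1's best replies: L→C; R→A.
Player 2's best replies: A→R; B→L; C→R; D→R.
Only (A, R) has each player best-responding; Nash payoffs (10, 3).
Player 1 earns 5 sequentially versus 10 at the Nash outcome: worse off.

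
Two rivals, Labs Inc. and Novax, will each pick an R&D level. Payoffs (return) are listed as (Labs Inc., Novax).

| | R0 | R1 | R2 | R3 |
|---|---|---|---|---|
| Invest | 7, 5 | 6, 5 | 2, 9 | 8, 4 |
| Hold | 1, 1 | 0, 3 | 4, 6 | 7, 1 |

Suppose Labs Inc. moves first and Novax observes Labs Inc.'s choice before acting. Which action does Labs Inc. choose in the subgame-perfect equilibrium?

Backward induction with Labs Inc. moving first.
- Invest: Novax compares 5, 5, 9, 4 and picks R2; Labs Inc. would get 2.
- Hold: Novax compares 1, 3, 6, 1 and picks R2; Labs Inc. would get 4.
Among 2, 4, the best is 4 at Hold. Subgame-perfect outcome: (Hold, R2) with payoffs (4, 6).

Hold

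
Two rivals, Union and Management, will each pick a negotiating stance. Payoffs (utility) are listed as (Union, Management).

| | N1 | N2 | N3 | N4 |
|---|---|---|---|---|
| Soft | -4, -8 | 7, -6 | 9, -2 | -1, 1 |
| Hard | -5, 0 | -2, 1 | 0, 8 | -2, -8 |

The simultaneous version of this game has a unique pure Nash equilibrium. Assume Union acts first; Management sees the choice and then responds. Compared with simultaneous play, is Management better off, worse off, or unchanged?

Work backward from Management's decision.
- Soft: Management compares -8, -6, -2, 1 and picks N4; Union would get -1.
- Hard: Management compares 0, 1, 8, -8 and picks N3; Union would get 0.
Union's induced payoffs are -1, 0, so Union commits to Hard. Subgame-perfect outcome: (Hard, N3) with payoffs (0, 8).
Under simultaneous play:
Union's best replies: N1→Soft; N2→Soft; N3→Soft; N4→Soft.
Management's best replies: Soft→N4; Hard→N3.
Only (Soft, N4) has each player best-responding; Nash payoffs (-1, 1).
Management earns 8 sequentially versus 1 at the Nash outcome: better off.

better off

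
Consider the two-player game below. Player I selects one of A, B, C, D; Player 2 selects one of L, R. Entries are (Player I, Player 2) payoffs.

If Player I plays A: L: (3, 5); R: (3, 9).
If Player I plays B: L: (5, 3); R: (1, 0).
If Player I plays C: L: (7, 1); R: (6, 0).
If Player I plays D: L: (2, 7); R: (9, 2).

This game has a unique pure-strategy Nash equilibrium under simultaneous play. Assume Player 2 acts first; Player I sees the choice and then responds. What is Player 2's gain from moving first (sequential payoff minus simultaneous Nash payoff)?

1

Player I best-responds to each possible Player 2 move:
- L → Player I plays C (best of 3, 5, 7, 2); Player 2 gets 1.
- R → Player I plays D (best of 3, 1, 6, 9); Player 2 gets 2.
Among 1, 2, the best is 2 at R. Subgame-perfect outcome: (D, R) with payoffs (9, 2).
Now find the simultaneous Nash equilibrium.
Player I's best replies: L→C; R→D.
Player 2's best replies: A→R; B→L; C→L; D→L.
Only (C, L) has each player best-responding; Nash payoffs (7, 1).
Player 2's commitment gain: 2 − 1 = 1.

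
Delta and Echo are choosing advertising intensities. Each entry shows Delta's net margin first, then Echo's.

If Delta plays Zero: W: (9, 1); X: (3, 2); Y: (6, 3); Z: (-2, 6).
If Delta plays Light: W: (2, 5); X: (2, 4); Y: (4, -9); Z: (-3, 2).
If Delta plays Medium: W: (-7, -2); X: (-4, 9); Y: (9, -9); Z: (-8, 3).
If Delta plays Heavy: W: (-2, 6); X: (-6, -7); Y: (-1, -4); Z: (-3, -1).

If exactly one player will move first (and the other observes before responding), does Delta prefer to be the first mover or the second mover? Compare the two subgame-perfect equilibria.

first

If Delta leads: Echo's best replies are Zero→Z, Light→W, Medium→X, Heavy→W; Delta's induced payoffs -2, 2, -4, -2; outcome (Light, W), payoffs (2, 5).
If Echo leads: Delta's best replies are W→Zero, X→Zero, Y→Medium, Z→Zero; Echo's induced payoffs 1, 2, -9, 6; outcome (Zero, Z), payoffs (-2, 6).
Delta gets 2 moving first and -2 moving second, so Delta prefers to move first.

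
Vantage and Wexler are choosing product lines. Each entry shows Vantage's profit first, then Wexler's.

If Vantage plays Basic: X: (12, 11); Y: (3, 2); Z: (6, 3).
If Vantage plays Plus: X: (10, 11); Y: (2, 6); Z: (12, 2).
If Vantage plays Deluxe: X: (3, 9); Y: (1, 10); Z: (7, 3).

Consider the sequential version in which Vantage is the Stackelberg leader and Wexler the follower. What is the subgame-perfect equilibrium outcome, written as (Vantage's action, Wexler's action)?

Wexler best-responds to each possible Vantage move:
- Basic → Wexler plays X (best of 11, 2, 3); Vantage gets 12.
- Plus → Wexler plays X (best of 11, 6, 2); Vantage gets 10.
- Deluxe → Wexler plays Y (best of 9, 10, 3); Vantage gets 1.
Maximizing over 12, 10, 1, Vantage chooses Basic. Subgame-perfect outcome: (Basic, X) with payoffs (12, 11).

(Basic, X)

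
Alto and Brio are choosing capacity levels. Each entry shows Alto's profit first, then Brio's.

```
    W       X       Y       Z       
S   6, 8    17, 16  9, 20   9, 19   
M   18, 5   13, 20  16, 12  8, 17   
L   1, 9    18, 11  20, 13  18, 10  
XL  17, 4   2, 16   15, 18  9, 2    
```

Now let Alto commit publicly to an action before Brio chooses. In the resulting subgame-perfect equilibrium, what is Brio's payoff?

13

Solve by backward induction (Alto leads).
- S → Brio plays Y (best of 8, 16, 20, 19); Alto gets 9.
- M → Brio plays X (best of 5, 20, 12, 17); Alto gets 13.
- L → Brio plays Y (best of 9, 11, 13, 10); Alto gets 20.
- XL → Brio plays Y (best of 4, 16, 18, 2); Alto gets 15.
Among 9, 13, 20, 15, the best is 20 at L. Subgame-perfect outcome: (L, Y) with payoffs (20, 13).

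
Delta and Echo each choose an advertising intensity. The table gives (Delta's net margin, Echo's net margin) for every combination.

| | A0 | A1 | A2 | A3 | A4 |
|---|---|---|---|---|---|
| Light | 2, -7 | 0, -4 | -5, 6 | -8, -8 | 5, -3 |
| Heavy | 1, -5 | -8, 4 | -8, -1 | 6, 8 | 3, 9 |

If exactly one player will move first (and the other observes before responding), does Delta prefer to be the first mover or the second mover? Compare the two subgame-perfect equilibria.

second

If Delta leads: Echo's best replies are Light→A2, Heavy→A4; Delta's induced payoffs -5, 3; outcome (Heavy, A4), payoffs (3, 9).
If Echo leads: Delta's best replies are A0→Light, A1→Light, A2→Light, A3→Heavy, A4→Light; Echo's induced payoffs -7, -4, 6, 8, -3; outcome (Heavy, A3), payoffs (6, 8).
Delta gets 3 moving first and 6 moving second, so Delta prefers to move second.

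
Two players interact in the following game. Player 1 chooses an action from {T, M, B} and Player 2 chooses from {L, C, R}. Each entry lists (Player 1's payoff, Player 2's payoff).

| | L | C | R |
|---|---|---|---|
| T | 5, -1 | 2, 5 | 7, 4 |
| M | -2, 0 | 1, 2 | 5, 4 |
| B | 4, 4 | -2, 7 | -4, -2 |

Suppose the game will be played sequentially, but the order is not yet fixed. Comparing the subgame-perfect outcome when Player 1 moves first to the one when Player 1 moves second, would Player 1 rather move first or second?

first

If Player 1 leads: Player 2's best replies are T→C, M→R, B→C; Player 1's induced payoffs 2, 5, -2; outcome (M, R), payoffs (5, 4).
If Player 2 leads: Player 1's best replies are L→T, C→T, R→T; Player 2's induced payoffs -1, 5, 4; outcome (T, C), payoffs (2, 5).
Player 1 gets 5 moving first and 2 moving second, so Player 1 prefers to move first.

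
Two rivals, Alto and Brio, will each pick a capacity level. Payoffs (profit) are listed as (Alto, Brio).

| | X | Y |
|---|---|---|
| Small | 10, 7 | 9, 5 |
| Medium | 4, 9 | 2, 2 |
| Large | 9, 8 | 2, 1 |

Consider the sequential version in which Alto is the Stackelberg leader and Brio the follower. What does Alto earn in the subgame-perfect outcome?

Solve by backward induction (Alto leads).
- Small: Brio compares 7, 5 and picks X; Alto would get 10.
- Medium: Brio compares 9, 2 and picks X; Alto would get 4.
- Large: Brio compares 8, 1 and picks X; Alto would get 9.
Alto's induced payoffs are 10, 4, 9, so Alto commits to Small. Subgame-perfect outcome: (Small, X) with payoffs (10, 7).

10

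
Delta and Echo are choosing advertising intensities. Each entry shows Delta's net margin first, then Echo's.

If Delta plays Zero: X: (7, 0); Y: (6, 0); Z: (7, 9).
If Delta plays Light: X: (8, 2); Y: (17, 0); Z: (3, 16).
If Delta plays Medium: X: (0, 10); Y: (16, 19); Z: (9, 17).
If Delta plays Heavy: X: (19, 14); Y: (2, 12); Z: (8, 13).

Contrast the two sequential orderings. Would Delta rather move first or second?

If Delta leads: Echo's best replies are Zero→Z, Light→Z, Medium→Y, Heavy→X; Delta's induced payoffs 7, 3, 16, 19; outcome (Heavy, X), payoffs (19, 14).
If Echo leads: Delta's best replies are X→Heavy, Y→Light, Z→Medium; Echo's induced payoffs 14, 0, 17; outcome (Medium, Z), payoffs (9, 17).
Delta gets 19 moving first and 9 moving second, so Delta prefers to move first.

first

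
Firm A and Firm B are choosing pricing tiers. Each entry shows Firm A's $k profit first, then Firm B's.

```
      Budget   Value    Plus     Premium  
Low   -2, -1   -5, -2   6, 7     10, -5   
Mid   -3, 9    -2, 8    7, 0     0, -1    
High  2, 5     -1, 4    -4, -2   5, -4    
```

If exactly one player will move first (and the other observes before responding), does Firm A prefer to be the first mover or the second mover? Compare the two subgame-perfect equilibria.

first

If Firm A leads: Firm B's best replies are Low→Plus, Mid→Budget, High→Budget; Firm A's induced payoffs 6, -3, 2; outcome (Low, Plus), payoffs (6, 7).
If Firm B leads: Firm A's best replies are Budget→High, Value→High, Plus→Mid, Premium→Low; Firm B's induced payoffs 5, 4, 0, -5; outcome (High, Budget), payoffs (2, 5).
Firm A gets 6 moving first and 2 moving second, so Firm A prefers to move first.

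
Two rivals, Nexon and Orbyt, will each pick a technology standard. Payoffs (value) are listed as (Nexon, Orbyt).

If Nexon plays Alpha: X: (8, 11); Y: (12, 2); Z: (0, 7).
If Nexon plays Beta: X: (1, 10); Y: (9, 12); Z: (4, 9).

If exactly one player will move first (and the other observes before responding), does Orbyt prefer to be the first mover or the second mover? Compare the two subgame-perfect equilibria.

If Nexon leads: Orbyt's best replies are Alpha→X, Beta→Y; Nexon's induced payoffs 8, 9; outcome (Beta, Y), payoffs (9, 12).
If Orbyt leads: Nexon's best replies are X→Alpha, Y→Alpha, Z→Beta; Orbyt's induced payoffs 11, 2, 9; outcome (Alpha, X), payoffs (8, 11).
Orbyt gets 11 moving first and 12 moving second, so Orbyt prefers to move second.

second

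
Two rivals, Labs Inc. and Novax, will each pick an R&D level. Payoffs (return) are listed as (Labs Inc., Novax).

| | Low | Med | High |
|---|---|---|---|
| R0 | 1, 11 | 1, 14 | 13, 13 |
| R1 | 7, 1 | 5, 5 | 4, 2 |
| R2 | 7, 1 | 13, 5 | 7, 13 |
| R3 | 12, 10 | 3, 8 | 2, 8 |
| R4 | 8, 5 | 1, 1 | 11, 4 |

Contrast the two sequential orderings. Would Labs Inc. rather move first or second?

second

If Labs Inc. leads: Novax's best replies are R0→Med, R1→Med, R2→High, R3→Low, R4→Low; Labs Inc.'s induced payoffs 1, 5, 7, 12, 8; outcome (R3, Low), payoffs (12, 10).
If Novax leads: Labs Inc.'s best replies are Low→R3, Med→R2, High→R0; Novax's induced payoffs 10, 5, 13; outcome (R0, High), payoffs (13, 13).
Labs Inc. gets 12 moving first and 13 moving second, so Labs Inc. prefers to move second.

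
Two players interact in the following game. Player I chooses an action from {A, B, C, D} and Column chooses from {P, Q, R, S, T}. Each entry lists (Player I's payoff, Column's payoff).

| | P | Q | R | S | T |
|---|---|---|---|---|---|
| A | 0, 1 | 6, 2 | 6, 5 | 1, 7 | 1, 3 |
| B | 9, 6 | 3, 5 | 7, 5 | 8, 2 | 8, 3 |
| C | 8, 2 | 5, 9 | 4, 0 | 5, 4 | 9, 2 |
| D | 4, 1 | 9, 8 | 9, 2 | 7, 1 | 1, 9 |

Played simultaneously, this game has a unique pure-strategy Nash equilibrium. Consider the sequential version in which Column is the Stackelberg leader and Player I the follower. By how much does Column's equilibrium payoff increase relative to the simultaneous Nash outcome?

Solve by backward induction (Column leads).
- P → Player I plays B (best of 0, 9, 8, 4); Column gets 6.
- Q → Player I plays D (best of 6, 3, 5, 9); Column gets 8.
- R → Player I plays D (best of 6, 7, 4, 9); Column gets 2.
- S → Player I plays B (best of 1, 8, 5, 7); Column gets 2.
- T → Player I plays C (best of 1, 8, 9, 1); Column gets 2.
Column's induced payoffs are 6, 8, 2, 2, 2, so Column commits to Q. Subgame-perfect outcome: (D, Q) with payoffs (9, 8).
Under simultaneous play:
Player I's best replies: P→B; Q→D; R→D; S→B; T→C.
Column's best replies: A→S; B→P; C→Q; D→T.
The unique mutual best reply is (B, P), giving (9, 6).
Column's commitment gain: 8 − 6 = 2.

2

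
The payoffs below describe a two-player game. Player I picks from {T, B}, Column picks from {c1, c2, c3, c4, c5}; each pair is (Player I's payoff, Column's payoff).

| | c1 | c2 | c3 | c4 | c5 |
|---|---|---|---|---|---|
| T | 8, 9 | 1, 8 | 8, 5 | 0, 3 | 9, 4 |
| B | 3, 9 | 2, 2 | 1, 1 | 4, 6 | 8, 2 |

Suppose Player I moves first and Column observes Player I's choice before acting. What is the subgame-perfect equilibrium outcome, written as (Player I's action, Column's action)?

(T, c1)

Solve by backward induction (Player I leads).
- T: Column compares 9, 8, 5, 3, 4 and picks c1; Player I would get 8.
- B: Column compares 9, 2, 1, 6, 2 and picks c1; Player I would get 3.
Player I's induced payoffs are 8, 3, so Player I commits to T. Subgame-perfect outcome: (T, c1) with payoffs (8, 9).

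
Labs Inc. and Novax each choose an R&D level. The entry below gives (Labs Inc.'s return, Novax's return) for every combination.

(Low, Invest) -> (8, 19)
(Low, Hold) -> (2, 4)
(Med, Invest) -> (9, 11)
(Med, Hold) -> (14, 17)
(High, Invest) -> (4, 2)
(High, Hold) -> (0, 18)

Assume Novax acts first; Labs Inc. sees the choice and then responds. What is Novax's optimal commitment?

Hold

Work backward from Labs Inc.'s decision.
- Invest: Labs Inc. compares 8, 9, 4 and picks Med; Novax would get 11.
- Hold: Labs Inc. compares 2, 14, 0 and picks Med; Novax would get 17.
Maximizing over 11, 17, Novax chooses Hold. Subgame-perfect outcome: (Med, Hold) with payoffs (14, 17).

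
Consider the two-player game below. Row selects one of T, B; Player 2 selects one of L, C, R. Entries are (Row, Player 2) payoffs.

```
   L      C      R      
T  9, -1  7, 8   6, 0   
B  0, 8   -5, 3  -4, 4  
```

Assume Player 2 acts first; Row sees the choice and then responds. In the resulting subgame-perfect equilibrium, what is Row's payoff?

7

Solve by backward induction (Player 2 leads).
- L: BR = T, leader payoff -1.
- C: BR = T, leader payoff 8.
- R: BR = T, leader payoff 0.
Player 2's induced payoffs are -1, 8, 0, so Player 2 commits to C. Subgame-perfect outcome: (T, C) with payoffs (7, 8).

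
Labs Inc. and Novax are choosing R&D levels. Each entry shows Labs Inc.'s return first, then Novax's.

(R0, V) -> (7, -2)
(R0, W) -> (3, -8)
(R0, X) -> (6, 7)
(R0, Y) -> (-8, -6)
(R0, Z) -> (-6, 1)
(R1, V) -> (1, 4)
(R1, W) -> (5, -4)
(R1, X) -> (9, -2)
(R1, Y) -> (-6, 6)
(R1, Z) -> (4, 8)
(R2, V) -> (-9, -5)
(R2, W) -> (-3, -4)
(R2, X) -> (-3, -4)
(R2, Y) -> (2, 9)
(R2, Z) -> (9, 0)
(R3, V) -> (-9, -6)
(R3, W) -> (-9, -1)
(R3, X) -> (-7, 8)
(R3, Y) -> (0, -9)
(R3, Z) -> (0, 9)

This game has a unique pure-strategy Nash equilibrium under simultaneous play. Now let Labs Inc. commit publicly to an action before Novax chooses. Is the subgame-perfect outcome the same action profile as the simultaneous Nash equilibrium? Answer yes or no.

Work backward from Novax's decision.
- R0 → Novax plays X (best of -2, -8, 7, -6, 1); Labs Inc. gets 6.
- R1 → Novax plays Z (best of 4, -4, -2, 6, 8); Labs Inc. gets 4.
- R2 → Novax plays Y (best of -5, -4, -4, 9, 0); Labs Inc. gets 2.
- R3 → Novax plays Z (best of -6, -1, 8, -9, 9); Labs Inc. gets 0.
Among 6, 4, 2, 0, the best is 6 at R0. Subgame-perfect outcome: (R0, X) with payoffs (6, 7).
Now find the simultaneous Nash equilibrium.
Labs Inc.'s best replies: V→R0; W→R1; X→R1; Y→R2; Z→R2.
Novax's best replies: R0→X; R1→Z; R2→Y; R3→Z.
The unique mutual best reply is (R2, Y), giving (2, 9).
Sequential outcome (R0, X) differs from the Nash profile (R2, Y).

no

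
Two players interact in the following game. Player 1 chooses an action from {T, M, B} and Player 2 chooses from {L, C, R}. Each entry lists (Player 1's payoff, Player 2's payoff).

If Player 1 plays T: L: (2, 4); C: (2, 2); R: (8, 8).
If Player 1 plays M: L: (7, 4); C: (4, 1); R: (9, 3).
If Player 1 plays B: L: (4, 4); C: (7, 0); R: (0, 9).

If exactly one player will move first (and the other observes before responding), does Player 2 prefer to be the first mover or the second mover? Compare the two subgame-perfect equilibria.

If Player 1 leads: Player 2's best replies are T→R, M→L, B→R; Player 1's induced payoffs 8, 7, 0; outcome (T, R), payoffs (8, 8).
If Player 2 leads: Player 1's best replies are L→M, C→B, R→M; Player 2's induced payoffs 4, 0, 3; outcome (M, L), payoffs (7, 4).
Player 2 gets 4 moving first and 8 moving second, so Player 2 prefers to move second.

second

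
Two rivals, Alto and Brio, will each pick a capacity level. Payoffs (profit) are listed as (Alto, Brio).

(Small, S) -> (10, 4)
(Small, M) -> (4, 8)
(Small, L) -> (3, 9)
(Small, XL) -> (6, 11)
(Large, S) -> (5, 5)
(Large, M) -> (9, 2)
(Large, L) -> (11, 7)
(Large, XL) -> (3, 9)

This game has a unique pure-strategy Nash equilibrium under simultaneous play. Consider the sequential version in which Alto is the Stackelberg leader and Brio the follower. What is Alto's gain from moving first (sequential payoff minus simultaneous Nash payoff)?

0

Brio best-responds to each possible Alto move:
- Small: Brio compares 4, 8, 9, 11 and picks XL; Alto would get 6.
- Large: Brio compares 5, 2, 7, 9 and picks XL; Alto would get 3.
Among 6, 3, the best is 6 at Small. Subgame-perfect outcome: (Small, XL) with payoffs (6, 11).
Under simultaneous play:
Alto's best replies: S→Small; M→Large; L→Large; XL→Small.
Brio's best replies: Small→XL; Large→XL.
The unique mutual best reply is (Small, XL), giving (6, 11).
Alto's commitment gain: 6 − 6 = 0.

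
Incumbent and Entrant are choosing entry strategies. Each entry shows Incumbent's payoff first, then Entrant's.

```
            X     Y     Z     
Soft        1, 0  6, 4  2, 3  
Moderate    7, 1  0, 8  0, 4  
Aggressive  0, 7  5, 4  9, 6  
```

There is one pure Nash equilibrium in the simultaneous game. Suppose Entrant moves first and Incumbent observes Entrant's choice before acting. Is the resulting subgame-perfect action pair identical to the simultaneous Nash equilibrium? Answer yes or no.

no

Incumbent best-responds to each possible Entrant move:
- X: Incumbent compares 1, 7, 0 and picks Moderate; Entrant would get 1.
- Y: Incumbent compares 6, 0, 5 and picks Soft; Entrant would get 4.
- Z: Incumbent compares 2, 0, 9 and picks Aggressive; Entrant would get 6.
Among 1, 4, 6, the best is 6 at Z. Subgame-perfect outcome: (Aggressive, Z) with payoffs (9, 6).
Under simultaneous play:
Incumbent's best replies: X→Moderate; Y→Soft; Z→Aggressive.
Entrant's best replies: Soft→Y; Moderate→Y; Aggressive→X.
Only (Soft, Y) has each player best-responding; Nash payoffs (6, 4).
Sequential outcome (Aggressive, Z) differs from the Nash profile (Soft, Y).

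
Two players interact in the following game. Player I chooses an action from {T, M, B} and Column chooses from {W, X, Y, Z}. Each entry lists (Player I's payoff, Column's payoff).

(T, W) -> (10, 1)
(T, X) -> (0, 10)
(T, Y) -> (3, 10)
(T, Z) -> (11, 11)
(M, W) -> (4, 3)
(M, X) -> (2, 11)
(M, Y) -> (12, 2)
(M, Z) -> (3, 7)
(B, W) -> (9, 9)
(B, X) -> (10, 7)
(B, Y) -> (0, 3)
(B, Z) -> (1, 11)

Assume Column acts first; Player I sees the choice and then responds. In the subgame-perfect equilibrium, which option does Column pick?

Solve by backward induction (Column leads).
- W: BR = T, leader payoff 1.
- X: BR = B, leader payoff 7.
- Y: BR = M, leader payoff 2.
- Z: BR = T, leader payoff 11.
Among 1, 7, 2, 11, the best is 11 at Z. Subgame-perfect outcome: (T, Z) with payoffs (11, 11).

Z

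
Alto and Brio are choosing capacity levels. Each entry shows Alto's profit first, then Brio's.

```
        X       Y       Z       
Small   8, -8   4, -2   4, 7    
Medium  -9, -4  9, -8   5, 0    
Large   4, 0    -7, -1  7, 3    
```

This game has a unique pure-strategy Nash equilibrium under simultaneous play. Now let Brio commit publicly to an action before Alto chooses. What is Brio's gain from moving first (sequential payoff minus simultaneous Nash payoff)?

0

Backward induction with Brio moving first.
- X → Alto plays Small (best of 8, -9, 4); Brio gets -8.
- Y → Alto plays Medium (best of 4, 9, -7); Brio gets -8.
- Z → Alto plays Large (best of 4, 5, 7); Brio gets 3.
Maximizing over -8, -8, 3, Brio chooses Z. Subgame-perfect outcome: (Large, Z) with payoffs (7, 3).
Now find the simultaneous Nash equilibrium.
Alto's best replies: X→Small; Y→Medium; Z→Large.
Brio's best replies: Small→Z; Medium→Z; Large→Z.
The unique mutual best reply is (Large, Z), giving (7, 3).
Brio's commitment gain: 3 − 3 = 0.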